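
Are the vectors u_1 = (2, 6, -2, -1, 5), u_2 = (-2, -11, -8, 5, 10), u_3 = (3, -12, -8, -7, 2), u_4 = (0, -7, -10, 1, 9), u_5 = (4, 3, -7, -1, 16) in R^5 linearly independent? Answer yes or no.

yes

Form the matrix with these vectors as rows and row reduce.
R2 ← R2 + R1: [0, -5, -10, 4, 15]
R3 ← R3 − (3/2)·R1: [0, -21, -5, -11/2, -11/2]
R5 ← R5 − (2)·R1: [0, -9, -3, 1, 6]
R3 ← R3 − (21/5)·R2: [0, 0, 37, -223/10, -137/2]
R4 ← R4 − (7/5)·R2: [0, 0, 4, -23/5, -12]
R5 ← R5 − (9/5)·R2: [0, 0, 15, -31/5, -21]
R4 ← R4 − (4/37)·R3: [0, 0, 0, -81/37, -170/37]
R5 ← R5 − (15/37)·R3: [0, 0, 0, 1051/370, 501/74]
R5 ← R5 + (1051/810)·R4: [0, 0, 0, 0, 131/162]
5 nonzero rows, so the 5 vectors span a space of dimension 5.
Since 5 = 5, the vectors are linearly independent.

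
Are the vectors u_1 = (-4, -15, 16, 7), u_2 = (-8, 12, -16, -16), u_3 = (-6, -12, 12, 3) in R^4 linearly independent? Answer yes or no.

no

Form the matrix with these vectors as rows and row reduce.
R2 ← R2 − (2)·R1: [0, 42, -48, -30]
R3 ← R3 − (3/2)·R1: [0, 21/2, -12, -15/2]
R3 ← R3 − (1/4)·R2: [0, 0, 0, 0]
2 nonzero rows, so the 3 vectors span a space of dimension 2.
Since 2 < 3, the vectors are linearly dependent.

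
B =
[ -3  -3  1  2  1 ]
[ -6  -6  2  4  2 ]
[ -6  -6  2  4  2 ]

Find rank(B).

Row reduce to echelon form.
R2 ← R2 − (2)·R1: [0, 0, 0, 0, 0]
R3 ← R3 − (2)·R1: [0, 0, 0, 0, 0]
Echelon form has 1 nonzero row, so rank(B) = 1.

1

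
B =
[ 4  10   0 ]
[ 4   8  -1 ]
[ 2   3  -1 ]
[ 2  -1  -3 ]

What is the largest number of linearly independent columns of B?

2

Row reduce to echelon form.
R2 ← R2 − R1: [0, -2, -1]
R3 ← R3 − (1/2)·R1: [0, -2, -1]
R4 ← R4 − (1/2)·R1: [0, -6, -3]
R3 ← R3 − R2: [0, 0, 0]
R4 ← R4 − (3)·R2: [0, 0, 0]
Echelon form has 2 nonzero rows, so rank(B) = 2.
The rank gives the maximum number of linearly independent columns: 2.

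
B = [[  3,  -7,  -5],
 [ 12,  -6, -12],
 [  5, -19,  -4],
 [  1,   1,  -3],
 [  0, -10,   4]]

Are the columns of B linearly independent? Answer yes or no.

Row reduce B to echelon form.
R2 ← R2 − (4)·R1: [0, 22, 8]
R3 ← R3 − (5/3)·R1: [0, -22/3, 13/3]
R4 ← R4 − (1/3)·R1: [0, 10/3, -4/3]
R3 ← R3 + (1/3)·R2: [0, 0, 7]
R4 ← R4 − (5/33)·R2: [0, 0, -28/11]
R5 ← R5 + (5/11)·R2: [0, 0, 84/11]
R4 ← R4 + (4/11)·R3: [0, 0, 0]
R5 ← R5 − (12/11)·R3: [0, 0, 0]
3 pivots among 3 columns.
Every column is a pivot column, so the columns are linearly independent.

yes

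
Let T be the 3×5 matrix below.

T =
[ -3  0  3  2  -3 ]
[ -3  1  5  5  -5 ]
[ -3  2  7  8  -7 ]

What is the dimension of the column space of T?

Row reduce to echelon form.
R2 ← R2 − R1: [0, 1, 2, 3, -2]
R3 ← R3 − R1: [0, 2, 4, 6, -4]
R3 ← R3 − (2)·R2: [0, 0, 0, 0, 0]
Echelon form has 2 nonzero rows, so rank(T) = 2.
The column space has dimension equal to the rank: 2.

2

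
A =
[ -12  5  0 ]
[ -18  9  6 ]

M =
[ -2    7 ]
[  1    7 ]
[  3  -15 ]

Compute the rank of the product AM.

2

First compute AM:
[[ 29, -49],
 [ 63, -153]]
Now row reduce the product.
R2 ← R2 − (63/29)·R1: [0, -1350/29]
2 nonzero rows, so rank(AM) = 2.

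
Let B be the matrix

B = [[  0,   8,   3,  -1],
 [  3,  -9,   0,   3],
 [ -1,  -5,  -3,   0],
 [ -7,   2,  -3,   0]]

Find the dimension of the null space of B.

Row reduce to echelon form.
Swap R1 ↔ R2
R3 ← R3 + (1/3)·R1: [0, -8, -3, 1]
R4 ← R4 + (7/3)·R1: [0, -19, -3, 7]
R3 ← R3 + R2: [0, 0, 0, 0]
R4 ← R4 + (19/8)·R2: [0, 0, 33/8, 37/8]
Swap R3 ↔ R4
3 nonzero rows, so rank(B) = 3.
B has 4 columns; by rank–nullity, nullity = 4 − 3 = 1.

1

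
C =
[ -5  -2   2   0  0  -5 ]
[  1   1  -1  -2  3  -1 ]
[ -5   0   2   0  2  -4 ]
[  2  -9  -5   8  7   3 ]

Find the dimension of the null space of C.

2

Row reduce to echelon form.
R2 ← R2 + (1/5)·R1: [0, 3/5, -3/5, -2, 3, -2]
R3 ← R3 − R1: [0, 2, 0, 0, 2, 1]
R4 ← R4 + (2/5)·R1: [0, -49/5, -21/5, 8, 7, 1]
R3 ← R3 − (10/3)·R2: [0, 0, 2, 20/3, -8, 23/3]
R4 ← R4 + (49/3)·R2: [0, 0, -14, -74/3, 56, -95/3]
R4 ← R4 + (7)·R3: [0, 0, 0, 22, 0, 22]
4 nonzero rows, so rank(C) = 4.
C has 6 columns; by rank–nullity, nullity = 6 − 4 = 2.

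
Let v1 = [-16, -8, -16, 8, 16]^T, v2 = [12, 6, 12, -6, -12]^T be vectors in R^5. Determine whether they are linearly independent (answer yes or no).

Form the matrix with these vectors as rows and row reduce.
R2 ← R2 + (3/4)·R1: [0, 0, 0, 0, 0]
1 nonzero row, so the 2 vectors span a space of dimension 1.
Since 1 < 2, the vectors are linearly dependent.

no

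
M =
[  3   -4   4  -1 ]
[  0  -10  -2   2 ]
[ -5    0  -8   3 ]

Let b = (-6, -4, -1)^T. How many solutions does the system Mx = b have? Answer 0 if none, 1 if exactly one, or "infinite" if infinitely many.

0

Row reduce the augmented matrix [M | b].
R3 ← R3 + (5/3)·R1: [0, -20/3, -4/3, 4/3, -11]
R3 ← R3 − (2/3)·R2: [0, 0, 0, 0, -25/3]
The echelon form has 3 nonzero rows; the last pivot sits in the augmented column, so rank(M) = 2 but rank([M|b]) = 3.
Since the ranks differ, the system is inconsistent.
It has no solutions.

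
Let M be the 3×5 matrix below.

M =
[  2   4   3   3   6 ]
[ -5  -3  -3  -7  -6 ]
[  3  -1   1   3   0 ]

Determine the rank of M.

3

Row reduce to echelon form.
R2 ← R2 + (5/2)·R1: [0, 7, 9/2, 1/2, 9]
R3 ← R3 − (3/2)·R1: [0, -7, -7/2, -3/2, -9]
R3 ← R3 + R2: [0, 0, 1, -1, 0]
Echelon form has 3 nonzero rows, so rank(M) = 3.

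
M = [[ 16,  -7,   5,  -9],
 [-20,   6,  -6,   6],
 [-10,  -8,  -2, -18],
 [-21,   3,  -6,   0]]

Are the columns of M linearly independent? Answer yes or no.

no

Row reduce M to echelon form.
R2 ← R2 + (5/4)·R1: [0, -11/4, 1/4, -21/4]
R3 ← R3 + (5/8)·R1: [0, -99/8, 9/8, -189/8]
R4 ← R4 + (21/16)·R1: [0, -99/16, 9/16, -189/16]
R3 ← R3 − (9/2)·R2: [0, 0, 0, 0]
R4 ← R4 − (9/4)·R2: [0, 0, 0, 0]
2 pivots among 4 columns.
Only 2 < 4 pivot columns, so the columns are linearly dependent.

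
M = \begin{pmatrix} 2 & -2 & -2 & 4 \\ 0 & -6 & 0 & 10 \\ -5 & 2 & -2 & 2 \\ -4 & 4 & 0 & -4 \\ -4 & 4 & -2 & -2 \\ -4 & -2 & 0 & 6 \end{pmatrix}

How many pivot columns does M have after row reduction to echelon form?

3

Row reduce to echelon form.
R3 ← R3 + (5/2)·R1: [0, -3, -7, 12]
R4 ← R4 + (2)·R1: [0, 0, -4, 4]
R5 ← R5 + (2)·R1: [0, 0, -6, 6]
R6 ← R6 + (2)·R1: [0, -6, -4, 14]
R3 ← R3 − (1/2)·R2: [0, 0, -7, 7]
R6 ← R6 − R2: [0, 0, -4, 4]
R4 ← R4 − (4/7)·R3: [0, 0, 0, 0]
R5 ← R5 − (6/7)·R3: [0, 0, 0, 0]
R6 ← R6 − (4/7)·R3: [0, 0, 0, 0]
Echelon form has 3 nonzero rows, so rank(M) = 3.
Each nonzero row contributes one pivot column: 3 pivot columns.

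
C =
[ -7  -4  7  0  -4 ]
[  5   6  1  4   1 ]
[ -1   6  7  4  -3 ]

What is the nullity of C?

Row reduce to echelon form.
R2 ← R2 + (5/7)·R1: [0, 22/7, 6, 4, -13/7]
R3 ← R3 − (1/7)·R1: [0, 46/7, 6, 4, -17/7]
R3 ← R3 − (23/11)·R2: [0, 0, -72/11, -48/11, 16/11]
3 nonzero rows, so rank(C) = 3.
C has 5 columns; by rank–nullity, nullity = 5 − 3 = 2.

2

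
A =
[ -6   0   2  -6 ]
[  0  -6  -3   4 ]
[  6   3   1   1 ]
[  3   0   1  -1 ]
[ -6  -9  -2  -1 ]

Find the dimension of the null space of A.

1

Row reduce to echelon form.
R3 ← R3 + R1: [0, 3, 3, -5]
R4 ← R4 + (1/2)·R1: [0, 0, 2, -4]
R5 ← R5 − R1: [0, -9, -4, 5]
R3 ← R3 + (1/2)·R2: [0, 0, 3/2, -3]
R5 ← R5 − (3/2)·R2: [0, 0, 1/2, -1]
R4 ← R4 − (4/3)·R3: [0, 0, 0, 0]
R5 ← R5 − (1/3)·R3: [0, 0, 0, 0]
3 nonzero rows, so rank(A) = 3.
A has 4 columns; by rank–nullity, nullity = 4 − 3 = 1.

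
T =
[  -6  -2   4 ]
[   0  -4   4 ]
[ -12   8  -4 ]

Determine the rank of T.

2

Row reduce to echelon form.
R3 ← R3 − (2)·R1: [0, 12, -12]
R3 ← R3 + (3)·R2: [0, 0, 0]
Echelon form has 2 nonzero rows, so rank(T) = 2.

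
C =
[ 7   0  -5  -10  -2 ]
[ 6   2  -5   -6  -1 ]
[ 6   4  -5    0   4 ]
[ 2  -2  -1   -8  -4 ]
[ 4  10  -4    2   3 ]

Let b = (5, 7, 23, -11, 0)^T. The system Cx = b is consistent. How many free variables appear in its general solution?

Row reduce the augmented matrix [C | b].
R2 ← R2 − (6/7)·R1: [0, 2, -5/7, 18/7, 5/7, 19/7]
R3 ← R3 − (6/7)·R1: [0, 4, -5/7, 60/7, 40/7, 131/7]
R4 ← R4 − (2/7)·R1: [0, -2, 3/7, -36/7, -24/7, -87/7]
R5 ← R5 − (4/7)·R1: [0, 10, -8/7, 54/7, 29/7, -20/7]
R3 ← R3 − (2)·R2: [0, 0, 5/7, 24/7, 30/7, 93/7]
R4 ← R4 + R2: [0, 0, -2/7, -18/7, -19/7, -68/7]
R5 ← R5 − (5)·R2: [0, 0, 17/7, -36/7, 4/7, -115/7]
R4 ← R4 + (2/5)·R3: [0, 0, 0, -6/5, -1, -22/5]
R5 ← R5 − (17/5)·R3: [0, 0, 0, -84/5, -14, -308/5]
R5 ← R5 − (14)·R4: [0, 0, 0, 0, 0, 0]
The echelon form has 4 nonzero rows, and every pivot lies in the first 5 columns, so rank(C) = rank([C|b]) = 4.
The system is consistent.
Free variables = (unknowns) − (rank) = 5 − 4 = 1.

1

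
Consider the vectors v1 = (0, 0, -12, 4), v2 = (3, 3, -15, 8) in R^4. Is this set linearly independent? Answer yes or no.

yes

Form the matrix with these vectors as rows and row reduce.
Swap R1 ↔ R2
2 nonzero rows, so the 2 vectors span a space of dimension 2.
Since 2 = 2, the vectors are linearly independent.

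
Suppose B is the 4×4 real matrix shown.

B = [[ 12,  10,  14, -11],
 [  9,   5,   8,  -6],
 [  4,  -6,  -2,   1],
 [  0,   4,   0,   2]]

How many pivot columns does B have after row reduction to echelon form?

Row reduce to echelon form.
R2 ← R2 − (3/4)·R1: [0, -5/2, -5/2, 9/4]
R3 ← R3 − (1/3)·R1: [0, -28/3, -20/3, 14/3]
R3 ← R3 − (56/15)·R2: [0, 0, 8/3, -56/15]
R4 ← R4 + (8/5)·R2: [0, 0, -4, 28/5]
R4 ← R4 + (3/2)·R3: [0, 0, 0, 0]
Echelon form has 3 nonzero rows, so rank(B) = 3.
Each nonzero row contributes one pivot column: 3 pivot columns.

3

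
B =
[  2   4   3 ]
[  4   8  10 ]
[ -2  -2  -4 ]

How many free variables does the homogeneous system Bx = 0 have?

Row reduce to echelon form.
R2 ← R2 − (2)·R1: [0, 0, 4]
R3 ← R3 + R1: [0, 2, -1]
Swap R2 ↔ R3
3 nonzero rows, so rank(B) = 3.
B has 3 columns; by rank–nullity, nullity = 3 − 3 = 0.

0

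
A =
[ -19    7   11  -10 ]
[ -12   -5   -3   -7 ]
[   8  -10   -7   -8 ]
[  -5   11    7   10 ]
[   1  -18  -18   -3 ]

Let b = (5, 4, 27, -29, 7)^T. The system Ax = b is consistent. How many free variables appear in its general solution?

Row reduce the augmented matrix [A | b].
R2 ← R2 − (12/19)·R1: [0, -179/19, -189/19, -13/19, 16/19]
R3 ← R3 + (8/19)·R1: [0, -134/19, -45/19, -232/19, 553/19]
R4 ← R4 − (5/19)·R1: [0, 174/19, 78/19, 240/19, -576/19]
R5 ← R5 + (1/19)·R1: [0, -335/19, -331/19, -67/19, 138/19]
R3 ← R3 − (134/179)·R2: [0, 0, 909/179, -2094/179, 5097/179]
R4 ← R4 + (174/179)·R2: [0, 0, -996/179, 2142/179, -5280/179]
R5 ← R5 − (335/179)·R2: [0, 0, 214/179, -402/179, 1018/179]
R4 ← R4 + (332/303)·R3: [0, 0, 0, -86/101, 172/101]
R5 ← R5 − (214/909)·R3: [0, 0, 0, 154/303, -308/303]
R5 ← R5 + (77/129)·R4: [0, 0, 0, 0, 0]
The echelon form has 4 nonzero rows, and every pivot lies in the first 4 columns, so rank(A) = rank([A|b]) = 4.
The system is consistent.
Free variables = (unknowns) − (rank) = 4 − 4 = 0.

0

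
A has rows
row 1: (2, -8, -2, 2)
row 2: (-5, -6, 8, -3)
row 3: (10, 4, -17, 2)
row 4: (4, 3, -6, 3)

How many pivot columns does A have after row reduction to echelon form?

3

Row reduce to echelon form.
R2 ← R2 + (5/2)·R1: [0, -26, 3, 2]
R3 ← R3 − (5)·R1: [0, 44, -7, -8]
R4 ← R4 − (2)·R1: [0, 19, -2, -1]
R3 ← R3 + (22/13)·R2: [0, 0, -25/13, -60/13]
R4 ← R4 + (19/26)·R2: [0, 0, 5/26, 6/13]
R4 ← R4 + (1/10)·R3: [0, 0, 0, 0]
Echelon form has 3 nonzero rows, so rank(A) = 3.
Each nonzero row contributes one pivot column: 3 pivot columns.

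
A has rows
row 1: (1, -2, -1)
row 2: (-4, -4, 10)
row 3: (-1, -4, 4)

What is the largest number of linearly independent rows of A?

2

Row reduce to echelon form.
R2 ← R2 + (4)·R1: [0, -12, 6]
R3 ← R3 + R1: [0, -6, 3]
R3 ← R3 − (1/2)·R2: [0, 0, 0]
Echelon form has 2 nonzero rows, so rank(A) = 2.
The rank gives the maximum number of linearly independent rows: 2.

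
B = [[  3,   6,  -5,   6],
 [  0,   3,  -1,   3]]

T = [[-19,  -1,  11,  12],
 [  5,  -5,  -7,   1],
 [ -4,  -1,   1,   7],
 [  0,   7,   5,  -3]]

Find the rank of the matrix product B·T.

First compute BT:
[[ -7,  14,  16, -11],
 [ 19,   7,  -7, -13]]
Now row reduce the product.
R2 ← R2 + (19/7)·R1: [0, 45, 255/7, -300/7]
2 nonzero rows, so rank(BT) = 2.

2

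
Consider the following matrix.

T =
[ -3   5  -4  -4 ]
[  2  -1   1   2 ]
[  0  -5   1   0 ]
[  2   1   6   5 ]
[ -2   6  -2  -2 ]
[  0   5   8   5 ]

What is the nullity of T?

Row reduce to echelon form.
R2 ← R2 + (2/3)·R1: [0, 7/3, -5/3, -2/3]
R4 ← R4 + (2/3)·R1: [0, 13/3, 10/3, 7/3]
R5 ← R5 − (2/3)·R1: [0, 8/3, 2/3, 2/3]
R3 ← R3 + (15/7)·R2: [0, 0, -18/7, -10/7]
R4 ← R4 − (13/7)·R2: [0, 0, 45/7, 25/7]
R5 ← R5 − (8/7)·R2: [0, 0, 18/7, 10/7]
R6 ← R6 − (15/7)·R2: [0, 0, 81/7, 45/7]
R4 ← R4 + (5/2)·R3: [0, 0, 0, 0]
R5 ← R5 + R3: [0, 0, 0, 0]
R6 ← R6 + (9/2)·R3: [0, 0, 0, 0]
3 nonzero rows, so rank(T) = 3.
T has 4 columns; by rank–nullity, nullity = 4 − 3 = 1.

1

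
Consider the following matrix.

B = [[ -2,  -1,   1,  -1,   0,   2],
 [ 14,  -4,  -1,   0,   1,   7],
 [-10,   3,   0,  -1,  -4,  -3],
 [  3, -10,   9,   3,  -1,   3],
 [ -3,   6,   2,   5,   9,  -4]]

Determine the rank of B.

Row reduce to echelon form.
R2 ← R2 + (7)·R1: [0, -11, 6, -7, 1, 21]
R3 ← R3 − (5)·R1: [0, 8, -5, 4, -4, -13]
R4 ← R4 + (3/2)·R1: [0, -23/2, 21/2, 3/2, -1, 6]
R5 ← R5 − (3/2)·R1: [0, 15/2, 1/2, 13/2, 9, -7]
R3 ← R3 + (8/11)·R2: [0, 0, -7/11, -12/11, -36/11, 25/11]
R4 ← R4 − (23/22)·R2: [0, 0, 93/22, 97/11, -45/22, -351/22]
R5 ← R5 + (15/22)·R2: [0, 0, 101/22, 19/11, 213/22, 161/22]
R4 ← R4 + (93/14)·R3: [0, 0, 0, 11/7, -333/14, -6/7]
R5 ← R5 + (101/14)·R3: [0, 0, 0, -43/7, -195/14, 166/7]
R5 ← R5 + (43/11)·R4: [0, 0, 0, 0, -1176/11, 224/11]
Echelon form has 5 nonzero rows, so rank(B) = 5.

5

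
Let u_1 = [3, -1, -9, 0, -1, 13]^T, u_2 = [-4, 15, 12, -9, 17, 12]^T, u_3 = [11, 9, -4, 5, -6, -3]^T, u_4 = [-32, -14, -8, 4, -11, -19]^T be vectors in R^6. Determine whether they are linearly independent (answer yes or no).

yes

Form the matrix with these vectors as rows and row reduce.
R2 ← R2 + (4/3)·R1: [0, 41/3, 0, -9, 47/3, 88/3]
R3 ← R3 − (11/3)·R1: [0, 38/3, 29, 5, -7/3, -152/3]
R4 ← R4 + (32/3)·R1: [0, -74/3, -104, 4, -65/3, 359/3]
R3 ← R3 − (38/41)·R2: [0, 0, 29, 547/41, -691/41, -3192/41]
R4 ← R4 + (74/41)·R2: [0, 0, -104, -502/41, 271/41, 7077/41]
R4 ← R4 + (104/29)·R3: [0, 0, 0, 42330/1189, -64005/1189, -126735/1189]
4 nonzero rows, so the 4 vectors span a space of dimension 4.
Since 4 = 4, the vectors are linearly independent.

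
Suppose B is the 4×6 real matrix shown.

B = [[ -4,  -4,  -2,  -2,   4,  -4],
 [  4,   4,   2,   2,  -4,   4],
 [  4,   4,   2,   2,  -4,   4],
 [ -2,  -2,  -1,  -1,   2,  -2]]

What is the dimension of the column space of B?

Row reduce to echelon form.
R2 ← R2 + R1: [0, 0, 0, 0, 0, 0]
R3 ← R3 + R1: [0, 0, 0, 0, 0, 0]
R4 ← R4 − (1/2)·R1: [0, 0, 0, 0, 0, 0]
Echelon form has 1 nonzero row, so rank(B) = 1.
The column space has dimension equal to the rank: 1.

1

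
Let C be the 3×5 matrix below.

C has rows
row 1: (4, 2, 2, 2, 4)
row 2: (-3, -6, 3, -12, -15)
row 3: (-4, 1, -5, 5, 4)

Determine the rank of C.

2

Row reduce to echelon form.
R2 ← R2 + (3/4)·R1: [0, -9/2, 9/2, -21/2, -12]
R3 ← R3 + R1: [0, 3, -3, 7, 8]
R3 ← R3 + (2/3)·R2: [0, 0, 0, 0, 0]
Echelon form has 2 nonzero rows, so rank(C) = 2.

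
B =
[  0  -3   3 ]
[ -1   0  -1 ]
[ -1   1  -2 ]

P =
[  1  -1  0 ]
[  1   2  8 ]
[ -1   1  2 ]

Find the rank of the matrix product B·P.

First compute BP:
[[ -6,  -3, -18],
 [  0,   0,  -2],
 [  2,   1,   4]]
Now row reduce the product.
R3 ← R3 + (1/3)·R1: [0, 0, -2]
R3 ← R3 − R2: [0, 0, 0]
2 nonzero rows, so rank(BP) = 2.

2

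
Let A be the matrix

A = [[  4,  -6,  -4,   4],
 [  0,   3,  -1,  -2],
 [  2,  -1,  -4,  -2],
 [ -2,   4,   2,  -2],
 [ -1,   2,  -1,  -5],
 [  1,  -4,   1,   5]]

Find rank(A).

Row reduce to echelon form.
R3 ← R3 − (1/2)·R1: [0, 2, -2, -4]
R4 ← R4 + (1/2)·R1: [0, 1, 0, 0]
R5 ← R5 + (1/4)·R1: [0, 1/2, -2, -4]
R6 ← R6 − (1/4)·R1: [0, -5/2, 2, 4]
R3 ← R3 − (2/3)·R2: [0, 0, -4/3, -8/3]
R4 ← R4 − (1/3)·R2: [0, 0, 1/3, 2/3]
R5 ← R5 − (1/6)·R2: [0, 0, -11/6, -11/3]
R6 ← R6 + (5/6)·R2: [0, 0, 7/6, 7/3]
R4 ← R4 + (1/4)·R3: [0, 0, 0, 0]
R5 ← R5 − (11/8)·R3: [0, 0, 0, 0]
R6 ← R6 + (7/8)·R3: [0, 0, 0, 0]
Echelon form has 3 nonzero rows, so rank(A) = 3.

3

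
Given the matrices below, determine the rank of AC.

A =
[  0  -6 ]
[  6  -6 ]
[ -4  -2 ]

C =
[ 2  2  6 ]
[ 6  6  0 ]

First compute AC:
[[-36, -36,   0],
 [-24, -24,  36],
 [-20, -20, -24]]
Now row reduce the product.
R2 ← R2 − (2/3)·R1: [0, 0, 36]
R3 ← R3 − (5/9)·R1: [0, 0, -24]
R3 ← R3 + (2/3)·R2: [0, 0, 0]
2 nonzero rows, so rank(AC) = 2.

2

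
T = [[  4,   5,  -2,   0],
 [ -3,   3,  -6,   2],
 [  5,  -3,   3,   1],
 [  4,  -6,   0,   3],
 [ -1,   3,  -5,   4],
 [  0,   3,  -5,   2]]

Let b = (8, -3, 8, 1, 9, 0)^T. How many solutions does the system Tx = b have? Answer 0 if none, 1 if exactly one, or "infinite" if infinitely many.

0

Row reduce the augmented matrix [T | b].
R2 ← R2 + (3/4)·R1: [0, 27/4, -15/2, 2, 3]
R3 ← R3 − (5/4)·R1: [0, -37/4, 11/2, 1, -2]
R4 ← R4 − R1: [0, -11, 2, 3, -7]
R5 ← R5 + (1/4)·R1: [0, 17/4, -11/2, 4, 11]
R3 ← R3 + (37/27)·R2: [0, 0, -43/9, 101/27, 19/9]
R4 ← R4 + (44/27)·R2: [0, 0, -92/9, 169/27, -19/9]
R5 ← R5 − (17/27)·R2: [0, 0, -7/9, 74/27, 82/9]
R6 ← R6 − (4/9)·R2: [0, 0, -5/3, 10/9, -4/3]
R4 ← R4 − (92/43)·R3: [0, 0, 0, -75/43, -285/43]
R5 ← R5 − (7/43)·R3: [0, 0, 0, 275/129, 377/43]
R6 ← R6 − (15/43)·R3: [0, 0, 0, -25/129, -89/43]
R5 ← R5 + (11/9)·R4: [0, 0, 0, 0, 2/3]
R6 ← R6 − (1/9)·R4: [0, 0, 0, 0, -4/3]
R6 ← R6 + (2)·R5: [0, 0, 0, 0, 0]
The echelon form has 5 nonzero rows; the last pivot sits in the augmented column, so rank(T) = 4 but rank([T|b]) = 5.
Since the ranks differ, the system is inconsistent.
It has no solutions.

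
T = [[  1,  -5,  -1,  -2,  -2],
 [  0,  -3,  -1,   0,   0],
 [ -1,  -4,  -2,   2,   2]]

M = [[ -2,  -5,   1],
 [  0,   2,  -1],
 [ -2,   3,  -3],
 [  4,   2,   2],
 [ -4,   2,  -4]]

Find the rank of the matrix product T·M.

2

First compute TM:
[[  0, -26,  13],
 [  2,  -9,   6],
 [  6,  -1,   5]]
Now row reduce the product.
Swap R1 ↔ R2
R3 ← R3 − (3)·R1: [0, 26, -13]
R3 ← R3 + R2: [0, 0, 0]
2 nonzero rows, so rank(TM) = 2.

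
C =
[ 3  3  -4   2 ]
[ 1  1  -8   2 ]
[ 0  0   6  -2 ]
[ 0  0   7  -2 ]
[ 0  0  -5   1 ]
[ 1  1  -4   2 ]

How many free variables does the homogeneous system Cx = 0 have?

Row reduce to echelon form.
R2 ← R2 − (1/3)·R1: [0, 0, -20/3, 4/3]
R6 ← R6 − (1/3)·R1: [0, 0, -8/3, 4/3]
R3 ← R3 + (9/10)·R2: [0, 0, 0, -4/5]
R4 ← R4 + (21/20)·R2: [0, 0, 0, -3/5]
R5 ← R5 − (3/4)·R2: [0, 0, 0, 0]
R6 ← R6 − (2/5)·R2: [0, 0, 0, 4/5]
R4 ← R4 − (3/4)·R3: [0, 0, 0, 0]
R6 ← R6 + R3: [0, 0, 0, 0]
3 nonzero rows, so rank(C) = 3.
C has 4 columns; by rank–nullity, nullity = 4 − 3 = 1.

1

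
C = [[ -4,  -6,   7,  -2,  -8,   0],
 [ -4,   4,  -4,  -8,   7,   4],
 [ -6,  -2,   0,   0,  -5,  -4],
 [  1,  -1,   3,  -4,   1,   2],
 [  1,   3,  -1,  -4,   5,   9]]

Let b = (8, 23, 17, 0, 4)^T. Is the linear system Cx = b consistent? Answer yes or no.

yes

Row reduce the augmented matrix [C | b].
R2 ← R2 − R1: [0, 10, -11, -6, 15, 4, 15]
R3 ← R3 − (3/2)·R1: [0, 7, -21/2, 3, 7, -4, 5]
R4 ← R4 + (1/4)·R1: [0, -5/2, 19/4, -9/2, -1, 2, 2]
R5 ← R5 + (1/4)·R1: [0, 3/2, 3/4, -9/2, 3, 9, 6]
R3 ← R3 − (7/10)·R2: [0, 0, -14/5, 36/5, -7/2, -34/5, -11/2]
R4 ← R4 + (1/4)·R2: [0, 0, 2, -6, 11/4, 3, 23/4]
R5 ← R5 − (3/20)·R2: [0, 0, 12/5, -18/5, 3/4, 42/5, 15/4]
R4 ← R4 + (5/7)·R3: [0, 0, 0, -6/7, 1/4, -13/7, 51/28]
R5 ← R5 + (6/7)·R3: [0, 0, 0, 18/7, -9/4, 18/7, -27/28]
R5 ← R5 + (3)·R4: [0, 0, 0, 0, -3/2, -3, 9/2]
The echelon form has 5 nonzero rows, and every pivot lies in the first 6 columns, so rank(C) = rank([C|b]) = 5.
The system is consistent.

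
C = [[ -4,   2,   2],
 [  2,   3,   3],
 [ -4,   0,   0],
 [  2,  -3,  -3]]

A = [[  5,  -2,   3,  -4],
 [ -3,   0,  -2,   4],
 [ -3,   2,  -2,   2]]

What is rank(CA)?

First compute CA:
[[-32,  12, -20,  28],
 [ -8,   2,  -6,  10],
 [-20,   8, -12,  16],
 [ 28, -10,  18, -26]]
Now row reduce the product.
R2 ← R2 − (1/4)·R1: [0, -1, -1, 3]
R3 ← R3 − (5/8)·R1: [0, 1/2, 1/2, -3/2]
R4 ← R4 + (7/8)·R1: [0, 1/2, 1/2, -3/2]
R3 ← R3 + (1/2)·R2: [0, 0, 0, 0]
R4 ← R4 + (1/2)·R2: [0, 0, 0, 0]
2 nonzero rows, so rank(CA) = 2.

2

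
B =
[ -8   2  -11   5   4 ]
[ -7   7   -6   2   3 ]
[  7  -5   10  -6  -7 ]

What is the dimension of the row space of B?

Row reduce to echelon form.
R2 ← R2 − (7/8)·R1: [0, 21/4, 29/8, -19/8, -1/2]
R3 ← R3 + (7/8)·R1: [0, -13/4, 3/8, -13/8, -7/2]
R3 ← R3 + (13/21)·R2: [0, 0, 55/21, -65/21, -80/21]
Echelon form has 3 nonzero rows, so rank(B) = 3.
The row space has dimension equal to the rank: 3.

3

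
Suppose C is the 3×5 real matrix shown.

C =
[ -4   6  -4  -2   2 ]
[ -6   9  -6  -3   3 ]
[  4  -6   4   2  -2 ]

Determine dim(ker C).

4

Row reduce to echelon form.
R2 ← R2 − (3/2)·R1: [0, 0, 0, 0, 0]
R3 ← R3 + R1: [0, 0, 0, 0, 0]
1 nonzero row, so rank(C) = 1.
C has 5 columns; by rank–nullity, nullity = 5 − 1 = 4.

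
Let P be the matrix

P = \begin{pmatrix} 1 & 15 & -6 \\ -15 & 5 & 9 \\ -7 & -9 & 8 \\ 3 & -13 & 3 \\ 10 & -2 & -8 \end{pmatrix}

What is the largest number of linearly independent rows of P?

3

Row reduce to echelon form.
R2 ← R2 + (15)·R1: [0, 230, -81]
R3 ← R3 + (7)·R1: [0, 96, -34]
R4 ← R4 − (3)·R1: [0, -58, 21]
R5 ← R5 − (10)·R1: [0, -152, 52]
R3 ← R3 − (48/115)·R2: [0, 0, -22/115]
R4 ← R4 + (29/115)·R2: [0, 0, 66/115]
R5 ← R5 + (76/115)·R2: [0, 0, -176/115]
R4 ← R4 + (3)·R3: [0, 0, 0]
R5 ← R5 − (8)·R3: [0, 0, 0]
Echelon form has 3 nonzero rows, so rank(P) = 3.
The rank gives the maximum number of linearly independent rows: 3.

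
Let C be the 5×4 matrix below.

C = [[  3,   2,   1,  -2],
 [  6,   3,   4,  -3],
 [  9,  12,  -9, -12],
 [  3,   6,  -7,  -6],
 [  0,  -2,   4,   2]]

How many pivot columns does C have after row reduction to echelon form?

Row reduce to echelon form.
R2 ← R2 − (2)·R1: [0, -1, 2, 1]
R3 ← R3 − (3)·R1: [0, 6, -12, -6]
R4 ← R4 − R1: [0, 4, -8, -4]
R3 ← R3 + (6)·R2: [0, 0, 0, 0]
R4 ← R4 + (4)·R2: [0, 0, 0, 0]
R5 ← R5 − (2)·R2: [0, 0, 0, 0]
Echelon form has 2 nonzero rows, so rank(C) = 2.
Each nonzero row contributes one pivot column: 2 pivot columns.

2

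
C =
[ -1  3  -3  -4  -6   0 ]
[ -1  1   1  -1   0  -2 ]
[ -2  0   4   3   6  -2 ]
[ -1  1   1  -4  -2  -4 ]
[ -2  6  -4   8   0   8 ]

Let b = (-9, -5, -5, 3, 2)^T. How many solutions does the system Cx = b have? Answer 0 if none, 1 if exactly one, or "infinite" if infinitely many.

Row reduce the augmented matrix [C | b].
R2 ← R2 − R1: [0, -2, 4, 3, 6, -2, 4]
R3 ← R3 − (2)·R1: [0, -6, 10, 11, 18, -2, 13]
R4 ← R4 − R1: [0, -2, 4, 0, 4, -4, 12]
R5 ← R5 − (2)·R1: [0, 0, 2, 16, 12, 8, 20]
R3 ← R3 − (3)·R2: [0, 0, -2, 2, 0, 4, 1]
R4 ← R4 − R2: [0, 0, 0, -3, -2, -2, 8]
R5 ← R5 + R3: [0, 0, 0, 18, 12, 12, 21]
R5 ← R5 + (6)·R4: [0, 0, 0, 0, 0, 0, 69]
The echelon form has 5 nonzero rows; the last pivot sits in the augmented column, so rank(C) = 4 but rank([C|b]) = 5.
Since the ranks differ, the system is inconsistent.
It has no solutions.

0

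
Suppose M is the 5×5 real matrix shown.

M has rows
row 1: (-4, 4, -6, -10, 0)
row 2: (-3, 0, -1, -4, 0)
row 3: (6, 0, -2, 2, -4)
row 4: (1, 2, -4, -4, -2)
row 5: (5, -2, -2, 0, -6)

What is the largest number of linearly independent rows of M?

Row reduce to echelon form.
R2 ← R2 − (3/4)·R1: [0, -3, 7/2, 7/2, 0]
R3 ← R3 + (3/2)·R1: [0, 6, -11, -13, -4]
R4 ← R4 + (1/4)·R1: [0, 3, -11/2, -13/2, -2]
R5 ← R5 + (5/4)·R1: [0, 3, -19/2, -25/2, -6]
R3 ← R3 + (2)·R2: [0, 0, -4, -6, -4]
R4 ← R4 + R2: [0, 0, -2, -3, -2]
R5 ← R5 + R2: [0, 0, -6, -9, -6]
R4 ← R4 − (1/2)·R3: [0, 0, 0, 0, 0]
R5 ← R5 − (3/2)·R3: [0, 0, 0, 0, 0]
Echelon form has 3 nonzero rows, so rank(M) = 3.
The rank gives the maximum number of linearly independent rows: 3.

3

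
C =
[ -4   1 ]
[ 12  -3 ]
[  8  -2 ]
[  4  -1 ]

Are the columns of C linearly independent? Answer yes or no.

no

Row reduce C to echelon form.
R2 ← R2 + (3)·R1: [0, 0]
R3 ← R3 + (2)·R1: [0, 0]
R4 ← R4 + R1: [0, 0]
1 pivot among 2 columns.
Only 1 < 2 pivot columns, so the columns are linearly dependent.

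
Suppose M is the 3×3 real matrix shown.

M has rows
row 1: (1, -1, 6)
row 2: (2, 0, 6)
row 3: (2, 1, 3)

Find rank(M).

Row reduce to echelon form.
R2 ← R2 − (2)·R1: [0, 2, -6]
R3 ← R3 − (2)·R1: [0, 3, -9]
R3 ← R3 − (3/2)·R2: [0, 0, 0]
Echelon form has 2 nonzero rows, so rank(M) = 2.

2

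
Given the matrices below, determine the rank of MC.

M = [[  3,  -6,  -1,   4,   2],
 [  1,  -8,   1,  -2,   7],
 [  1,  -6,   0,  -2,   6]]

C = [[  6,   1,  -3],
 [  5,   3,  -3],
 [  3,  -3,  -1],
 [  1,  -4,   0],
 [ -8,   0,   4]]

2

First compute MC:
[[-27, -28,  18],
 [-89, -18,  48],
 [-74,  -9,  39]]
Now row reduce the product.
R2 ← R2 − (89/27)·R1: [0, 2006/27, -34/3]
R3 ← R3 − (74/27)·R1: [0, 1829/27, -31/3]
R3 ← R3 − (31/34)·R2: [0, 0, 0]
2 nonzero rows, so rank(MC) = 2.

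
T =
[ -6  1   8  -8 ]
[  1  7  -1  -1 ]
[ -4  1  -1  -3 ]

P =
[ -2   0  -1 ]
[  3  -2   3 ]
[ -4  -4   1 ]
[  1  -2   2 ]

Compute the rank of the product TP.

2

First compute TP:
[[-25, -18,   1],
 [ 22,  -8,  17],
 [ 12,   8,   0]]
Now row reduce the product.
R2 ← R2 + (22/25)·R1: [0, -596/25, 447/25]
R3 ← R3 + (12/25)·R1: [0, -16/25, 12/25]
R3 ← R3 − (4/149)·R2: [0, 0, 0]
2 nonzero rows, so rank(TP) = 2.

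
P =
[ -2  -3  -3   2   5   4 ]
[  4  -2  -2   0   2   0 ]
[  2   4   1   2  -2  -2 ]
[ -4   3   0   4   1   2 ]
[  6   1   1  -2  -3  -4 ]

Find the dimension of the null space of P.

3

Row reduce to echelon form.
R2 ← R2 + (2)·R1: [0, -8, -8, 4, 12, 8]
R3 ← R3 + R1: [0, 1, -2, 4, 3, 2]
R4 ← R4 − (2)·R1: [0, 9, 6, 0, -9, -6]
R5 ← R5 + (3)·R1: [0, -8, -8, 4, 12, 8]
R3 ← R3 + (1/8)·R2: [0, 0, -3, 9/2, 9/2, 3]
R4 ← R4 + (9/8)·R2: [0, 0, -3, 9/2, 9/2, 3]
R5 ← R5 − R2: [0, 0, 0, 0, 0, 0]
R4 ← R4 − R3: [0, 0, 0, 0, 0, 0]
3 nonzero rows, so rank(P) = 3.
P has 6 columns; by rank–nullity, nullity = 6 − 3 = 3.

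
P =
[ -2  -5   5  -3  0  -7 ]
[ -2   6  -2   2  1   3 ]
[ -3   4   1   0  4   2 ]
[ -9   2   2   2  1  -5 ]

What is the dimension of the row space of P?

4

Row reduce to echelon form.
R2 ← R2 − R1: [0, 11, -7, 5, 1, 10]
R3 ← R3 − (3/2)·R1: [0, 23/2, -13/2, 9/2, 4, 25/2]
R4 ← R4 − (9/2)·R1: [0, 49/2, -41/2, 31/2, 1, 53/2]
R3 ← R3 − (23/22)·R2: [0, 0, 9/11, -8/11, 65/22, 45/22]
R4 ← R4 − (49/22)·R2: [0, 0, -54/11, 48/11, -27/22, 93/22]
R4 ← R4 + (6)·R3: [0, 0, 0, 0, 33/2, 33/2]
Echelon form has 4 nonzero rows, so rank(P) = 4.
The row space has dimension equal to the rank: 4.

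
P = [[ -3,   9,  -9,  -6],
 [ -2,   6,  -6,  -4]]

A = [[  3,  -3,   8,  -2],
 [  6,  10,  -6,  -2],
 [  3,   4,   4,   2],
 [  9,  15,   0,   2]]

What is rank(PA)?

1

First compute PA:
[[-36, -27, -114, -42],
 [-24, -18, -76, -28]]
Now row reduce the product.
R2 ← R2 − (2/3)·R1: [0, 0, 0, 0]
1 nonzero row, so rank(PA) = 1.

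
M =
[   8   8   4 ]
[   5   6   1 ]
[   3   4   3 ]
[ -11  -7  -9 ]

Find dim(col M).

3

Row reduce to echelon form.
R2 ← R2 − (5/8)·R1: [0, 1, -3/2]
R3 ← R3 − (3/8)·R1: [0, 1, 3/2]
R4 ← R4 + (11/8)·R1: [0, 4, -7/2]
R3 ← R3 − R2: [0, 0, 3]
R4 ← R4 − (4)·R2: [0, 0, 5/2]
R4 ← R4 − (5/6)·R3: [0, 0, 0]
Echelon form has 3 nonzero rows, so rank(M) = 3.
The column space has dimension equal to the rank: 3.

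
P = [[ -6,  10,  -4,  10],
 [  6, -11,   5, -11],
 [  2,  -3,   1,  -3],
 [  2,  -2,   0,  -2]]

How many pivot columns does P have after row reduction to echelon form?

Row reduce to echelon form.
R2 ← R2 + R1: [0, -1, 1, -1]
R3 ← R3 + (1/3)·R1: [0, 1/3, -1/3, 1/3]
R4 ← R4 + (1/3)·R1: [0, 4/3, -4/3, 4/3]
R3 ← R3 + (1/3)·R2: [0, 0, 0, 0]
R4 ← R4 + (4/3)·R2: [0, 0, 0, 0]
Echelon form has 2 nonzero rows, so rank(P) = 2.
Each nonzero row contributes one pivot column: 2 pivot columns.

2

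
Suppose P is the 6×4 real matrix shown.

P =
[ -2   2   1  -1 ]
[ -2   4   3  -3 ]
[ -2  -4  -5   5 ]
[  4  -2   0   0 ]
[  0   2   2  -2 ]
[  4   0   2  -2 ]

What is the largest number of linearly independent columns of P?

2

Row reduce to echelon form.
R2 ← R2 − R1: [0, 2, 2, -2]
R3 ← R3 − R1: [0, -6, -6, 6]
R4 ← R4 + (2)·R1: [0, 2, 2, -2]
R6 ← R6 + (2)·R1: [0, 4, 4, -4]
R3 ← R3 + (3)·R2: [0, 0, 0, 0]
R4 ← R4 − R2: [0, 0, 0, 0]
R5 ← R5 − R2: [0, 0, 0, 0]
R6 ← R6 − (2)·R2: [0, 0, 0, 0]
Echelon form has 2 nonzero rows, so rank(P) = 2.
The rank gives the maximum number of linearly independent columns: 2.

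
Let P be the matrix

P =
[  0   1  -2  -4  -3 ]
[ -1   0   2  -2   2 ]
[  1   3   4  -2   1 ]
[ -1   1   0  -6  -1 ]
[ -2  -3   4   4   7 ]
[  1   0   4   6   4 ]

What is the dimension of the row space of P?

Row reduce to echelon form.
Swap R1 ↔ R2
R3 ← R3 + R1: [0, 3, 6, -4, 3]
R4 ← R4 − R1: [0, 1, -2, -4, -3]
R5 ← R5 − (2)·R1: [0, -3, 0, 8, 3]
R6 ← R6 + R1: [0, 0, 6, 4, 6]
R3 ← R3 − (3)·R2: [0, 0, 12, 8, 12]
R4 ← R4 − R2: [0, 0, 0, 0, 0]
R5 ← R5 + (3)·R2: [0, 0, -6, -4, -6]
R5 ← R5 + (1/2)·R3: [0, 0, 0, 0, 0]
R6 ← R6 − (1/2)·R3: [0, 0, 0, 0, 0]
Echelon form has 3 nonzero rows, so rank(P) = 3.
The row space has dimension equal to the rank: 3.

3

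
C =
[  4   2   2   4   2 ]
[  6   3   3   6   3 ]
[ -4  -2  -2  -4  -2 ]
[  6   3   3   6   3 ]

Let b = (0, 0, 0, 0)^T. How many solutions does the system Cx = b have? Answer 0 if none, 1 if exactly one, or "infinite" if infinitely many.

Row reduce the augmented matrix [C | b].
R2 ← R2 − (3/2)·R1: [0, 0, 0, 0, 0, 0]
R3 ← R3 + R1: [0, 0, 0, 0, 0, 0]
R4 ← R4 − (3/2)·R1: [0, 0, 0, 0, 0, 0]
The echelon form has 1 nonzero rows, and every pivot lies in the first 5 columns, so rank(C) = rank([C|b]) = 1.
The system is consistent.
rank = 1 < 5 unknowns, so there are infinitely many solutions.

infinite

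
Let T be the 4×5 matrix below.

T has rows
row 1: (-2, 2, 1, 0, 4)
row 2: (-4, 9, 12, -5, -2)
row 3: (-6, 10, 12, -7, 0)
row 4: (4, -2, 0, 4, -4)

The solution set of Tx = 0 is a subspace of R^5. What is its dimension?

Row reduce to echelon form.
R2 ← R2 − (2)·R1: [0, 5, 10, -5, -10]
R3 ← R3 − (3)·R1: [0, 4, 9, -7, -12]
R4 ← R4 + (2)·R1: [0, 2, 2, 4, 4]
R3 ← R3 − (4/5)·R2: [0, 0, 1, -3, -4]
R4 ← R4 − (2/5)·R2: [0, 0, -2, 6, 8]
R4 ← R4 + (2)·R3: [0, 0, 0, 0, 0]
3 nonzero rows, so rank(T) = 3.
T has 5 columns; by rank–nullity, nullity = 5 − 3 = 2.

2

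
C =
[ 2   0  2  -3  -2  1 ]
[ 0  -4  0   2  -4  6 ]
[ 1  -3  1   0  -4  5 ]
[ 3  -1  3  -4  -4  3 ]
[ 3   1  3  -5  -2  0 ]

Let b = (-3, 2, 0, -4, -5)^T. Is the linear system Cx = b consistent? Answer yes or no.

Row reduce the augmented matrix [C | b].
R3 ← R3 − (1/2)·R1: [0, -3, 0, 3/2, -3, 9/2, 3/2]
R4 ← R4 − (3/2)·R1: [0, -1, 0, 1/2, -1, 3/2, 1/2]
R5 ← R5 − (3/2)·R1: [0, 1, 0, -1/2, 1, -3/2, -1/2]
R3 ← R3 − (3/4)·R2: [0, 0, 0, 0, 0, 0, 0]
R4 ← R4 − (1/4)·R2: [0, 0, 0, 0, 0, 0, 0]
R5 ← R5 + (1/4)·R2: [0, 0, 0, 0, 0, 0, 0]
The echelon form has 2 nonzero rows, and every pivot lies in the first 6 columns, so rank(C) = rank([C|b]) = 2.
The system is consistent.

yes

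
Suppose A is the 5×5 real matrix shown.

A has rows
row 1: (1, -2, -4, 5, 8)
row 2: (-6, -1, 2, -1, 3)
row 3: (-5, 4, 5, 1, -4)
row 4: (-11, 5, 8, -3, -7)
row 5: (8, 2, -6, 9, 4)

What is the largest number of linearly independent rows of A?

Row reduce to echelon form.
R2 ← R2 + (6)·R1: [0, -13, -22, 29, 51]
R3 ← R3 + (5)·R1: [0, -6, -15, 26, 36]
R4 ← R4 + (11)·R1: [0, -17, -36, 52, 81]
R5 ← R5 − (8)·R1: [0, 18, 26, -31, -60]
R3 ← R3 − (6/13)·R2: [0, 0, -63/13, 164/13, 162/13]
R4 ← R4 − (17/13)·R2: [0, 0, -94/13, 183/13, 186/13]
R5 ← R5 + (18/13)·R2: [0, 0, -58/13, 119/13, 138/13]
R4 ← R4 − (94/63)·R3: [0, 0, 0, -299/63, -30/7]
R5 ← R5 − (58/63)·R3: [0, 0, 0, -155/63, -6/7]
R5 ← R5 − (155/299)·R4: [0, 0, 0, 0, 408/299]
Echelon form has 5 nonzero rows, so rank(A) = 5.
The rank gives the maximum number of linearly independent rows: 5.

5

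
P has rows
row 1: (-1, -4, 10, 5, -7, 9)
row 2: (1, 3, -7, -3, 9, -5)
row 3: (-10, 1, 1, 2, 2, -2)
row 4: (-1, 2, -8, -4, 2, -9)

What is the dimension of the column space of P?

4

Row reduce to echelon form.
R2 ← R2 + R1: [0, -1, 3, 2, 2, 4]
R3 ← R3 − (10)·R1: [0, 41, -99, -48, 72, -92]
R4 ← R4 − R1: [0, 6, -18, -9, 9, -18]
R3 ← R3 + (41)·R2: [0, 0, 24, 34, 154, 72]
R4 ← R4 + (6)·R2: [0, 0, 0, 3, 21, 6]
Echelon form has 4 nonzero rows, so rank(P) = 4.
The column space has dimension equal to the rank: 4.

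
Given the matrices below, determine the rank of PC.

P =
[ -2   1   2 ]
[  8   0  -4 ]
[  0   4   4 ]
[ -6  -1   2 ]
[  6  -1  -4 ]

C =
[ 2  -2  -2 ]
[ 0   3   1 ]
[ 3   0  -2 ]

First compute PC:
[[  2,   7,   1],
 [  4, -16,  -8],
 [ 12,  12,  -4],
 [ -6,   9,   7],
 [  0, -15,  -5]]
Now row reduce the product.
R2 ← R2 − (2)·R1: [0, -30, -10]
R3 ← R3 − (6)·R1: [0, -30, -10]
R4 ← R4 + (3)·R1: [0, 30, 10]
R3 ← R3 − R2: [0, 0, 0]
R4 ← R4 + R2: [0, 0, 0]
R5 ← R5 − (1/2)·R2: [0, 0, 0]
2 nonzero rows, so rank(PC) = 2.

2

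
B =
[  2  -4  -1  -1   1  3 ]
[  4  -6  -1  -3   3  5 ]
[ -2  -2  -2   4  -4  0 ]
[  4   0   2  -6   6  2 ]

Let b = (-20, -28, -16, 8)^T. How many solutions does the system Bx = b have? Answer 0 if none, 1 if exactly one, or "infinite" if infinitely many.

Row reduce the augmented matrix [B | b].
R2 ← R2 − (2)·R1: [0, 2, 1, -1, 1, -1, 12]
R3 ← R3 + R1: [0, -6, -3, 3, -3, 3, -36]
R4 ← R4 − (2)·R1: [0, 8, 4, -4, 4, -4, 48]
R3 ← R3 + (3)·R2: [0, 0, 0, 0, 0, 0, 0]
R4 ← R4 − (4)·R2: [0, 0, 0, 0, 0, 0, 0]
The echelon form has 2 nonzero rows, and every pivot lies in the first 6 columns, so rank(B) = rank([B|b]) = 2.
The system is consistent.
rank = 2 < 6 unknowns, so there are infinitely many solutions.

infinite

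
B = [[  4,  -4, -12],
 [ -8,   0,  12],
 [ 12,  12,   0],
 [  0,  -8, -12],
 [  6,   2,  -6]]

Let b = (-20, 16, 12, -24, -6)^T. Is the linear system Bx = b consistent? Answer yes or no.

Row reduce the augmented matrix [B | b].
R2 ← R2 + (2)·R1: [0, -8, -12, -24]
R3 ← R3 − (3)·R1: [0, 24, 36, 72]
R5 ← R5 − (3/2)·R1: [0, 8, 12, 24]
R3 ← R3 + (3)·R2: [0, 0, 0, 0]
R4 ← R4 − R2: [0, 0, 0, 0]
R5 ← R5 + R2: [0, 0, 0, 0]
The echelon form has 2 nonzero rows, and every pivot lies in the first 3 columns, so rank(B) = rank([B|b]) = 2.
The system is consistent.

yes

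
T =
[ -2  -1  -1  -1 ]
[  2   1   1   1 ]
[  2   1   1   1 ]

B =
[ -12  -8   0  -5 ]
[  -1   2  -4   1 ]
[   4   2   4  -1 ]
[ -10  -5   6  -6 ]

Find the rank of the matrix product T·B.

1

First compute TB:
[[ 31,  17,  -6,  16],
 [-31, -17,   6, -16],
 [-31, -17,   6, -16]]
Now row reduce the product.
R2 ← R2 + R1: [0, 0, 0, 0]
R3 ← R3 + R1: [0, 0, 0, 0]
1 nonzero row, so rank(TB) = 1.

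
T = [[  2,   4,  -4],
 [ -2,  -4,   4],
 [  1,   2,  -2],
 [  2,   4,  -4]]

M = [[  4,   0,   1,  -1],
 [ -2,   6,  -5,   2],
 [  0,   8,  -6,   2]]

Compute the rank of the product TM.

1

First compute TM:
[[  0,  -8,   6,  -2],
 [  0,   8,  -6,   2],
 [  0,  -4,   3,  -1],
 [  0,  -8,   6,  -2]]
Now row reduce the product.
R2 ← R2 + R1: [0, 0, 0, 0]
R3 ← R3 − (1/2)·R1: [0, 0, 0, 0]
R4 ← R4 − R1: [0, 0, 0, 0]
1 nonzero row, so rank(TM) = 1.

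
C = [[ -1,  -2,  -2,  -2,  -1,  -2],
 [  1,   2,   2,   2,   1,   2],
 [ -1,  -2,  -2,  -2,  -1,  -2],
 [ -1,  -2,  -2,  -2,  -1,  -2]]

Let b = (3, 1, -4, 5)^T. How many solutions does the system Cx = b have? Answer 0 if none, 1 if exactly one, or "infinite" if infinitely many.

0

Row reduce the augmented matrix [C | b].
R2 ← R2 + R1: [0, 0, 0, 0, 0, 0, 4]
R3 ← R3 − R1: [0, 0, 0, 0, 0, 0, -7]
R4 ← R4 − R1: [0, 0, 0, 0, 0, 0, 2]
R3 ← R3 + (7/4)·R2: [0, 0, 0, 0, 0, 0, 0]
R4 ← R4 − (1/2)·R2: [0, 0, 0, 0, 0, 0, 0]
The echelon form has 2 nonzero rows; the last pivot sits in the augmented column, so rank(C) = 1 but rank([C|b]) = 2.
Since the ranks differ, the system is inconsistent.
It has no solutions.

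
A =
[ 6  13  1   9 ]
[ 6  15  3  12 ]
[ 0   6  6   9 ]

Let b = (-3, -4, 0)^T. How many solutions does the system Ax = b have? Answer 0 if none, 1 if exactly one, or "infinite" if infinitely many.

Row reduce the augmented matrix [A | b].
R2 ← R2 − R1: [0, 2, 2, 3, -1]
R3 ← R3 − (3)·R2: [0, 0, 0, 0, 3]
The echelon form has 3 nonzero rows; the last pivot sits in the augmented column, so rank(A) = 2 but rank([A|b]) = 3.
Since the ranks differ, the system is inconsistent.
It has no solutions.

0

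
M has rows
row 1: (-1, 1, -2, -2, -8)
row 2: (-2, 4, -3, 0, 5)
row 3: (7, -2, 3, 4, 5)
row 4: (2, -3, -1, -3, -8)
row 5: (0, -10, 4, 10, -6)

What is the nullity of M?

Row reduce to echelon form.
R2 ← R2 − (2)·R1: [0, 2, 1, 4, 21]
R3 ← R3 + (7)·R1: [0, 5, -11, -10, -51]
R4 ← R4 + (2)·R1: [0, -1, -5, -7, -24]
R3 ← R3 − (5/2)·R2: [0, 0, -27/2, -20, -207/2]
R4 ← R4 + (1/2)·R2: [0, 0, -9/2, -5, -27/2]
R5 ← R5 + (5)·R2: [0, 0, 9, 30, 99]
R4 ← R4 − (1/3)·R3: [0, 0, 0, 5/3, 21]
R5 ← R5 + (2/3)·R3: [0, 0, 0, 50/3, 30]
R5 ← R5 − (10)·R4: [0, 0, 0, 0, -180]
5 nonzero rows, so rank(M) = 5.
M has 5 columns; by rank–nullity, nullity = 5 − 5 = 0.

0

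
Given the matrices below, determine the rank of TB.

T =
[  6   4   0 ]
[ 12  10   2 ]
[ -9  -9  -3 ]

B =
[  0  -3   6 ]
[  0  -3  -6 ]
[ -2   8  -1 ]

First compute TB:
[[  0, -30,  12],
 [ -4, -50,  10],
 [  6,  30,   3]]
Now row reduce the product.
Swap R1 ↔ R2
R3 ← R3 + (3/2)·R1: [0, -45, 18]
R3 ← R3 − (3/2)·R2: [0, 0, 0]
2 nonzero rows, so rank(TB) = 2.

2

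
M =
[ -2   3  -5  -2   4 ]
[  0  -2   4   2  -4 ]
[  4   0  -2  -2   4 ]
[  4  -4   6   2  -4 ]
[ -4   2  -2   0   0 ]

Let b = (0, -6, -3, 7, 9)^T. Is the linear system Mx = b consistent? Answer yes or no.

Row reduce the augmented matrix [M | b].
R3 ← R3 + (2)·R1: [0, 6, -12, -6, 12, -3]
R4 ← R4 + (2)·R1: [0, 2, -4, -2, 4, 7]
R5 ← R5 − (2)·R1: [0, -4, 8, 4, -8, 9]
R3 ← R3 + (3)·R2: [0, 0, 0, 0, 0, -21]
R4 ← R4 + R2: [0, 0, 0, 0, 0, 1]
R5 ← R5 − (2)·R2: [0, 0, 0, 0, 0, 21]
R4 ← R4 + (1/21)·R3: [0, 0, 0, 0, 0, 0]
R5 ← R5 + R3: [0, 0, 0, 0, 0, 0]
The echelon form has 3 nonzero rows; the last pivot sits in the augmented column, so rank(M) = 2 but rank([M|b]) = 3.
Since the ranks differ, the system is inconsistent.

no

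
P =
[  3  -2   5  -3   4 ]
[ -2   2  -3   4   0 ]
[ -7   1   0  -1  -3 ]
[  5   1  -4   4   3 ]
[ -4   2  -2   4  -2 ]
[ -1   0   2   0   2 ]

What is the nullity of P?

Row reduce to echelon form.
R2 ← R2 + (2/3)·R1: [0, 2/3, 1/3, 2, 8/3]
R3 ← R3 + (7/3)·R1: [0, -11/3, 35/3, -8, 19/3]
R4 ← R4 − (5/3)·R1: [0, 13/3, -37/3, 9, -11/3]
R5 ← R5 + (4/3)·R1: [0, -2/3, 14/3, 0, 10/3]
R6 ← R6 + (1/3)·R1: [0, -2/3, 11/3, -1, 10/3]
R3 ← R3 + (11/2)·R2: [0, 0, 27/2, 3, 21]
R4 ← R4 − (13/2)·R2: [0, 0, -29/2, -4, -21]
R5 ← R5 + R2: [0, 0, 5, 2, 6]
R6 ← R6 + R2: [0, 0, 4, 1, 6]
R4 ← R4 + (29/27)·R3: [0, 0, 0, -7/9, 14/9]
R5 ← R5 − (10/27)·R3: [0, 0, 0, 8/9, -16/9]
R6 ← R6 − (8/27)·R3: [0, 0, 0, 1/9, -2/9]
R5 ← R5 + (8/7)·R4: [0, 0, 0, 0, 0]
R6 ← R6 + (1/7)·R4: [0, 0, 0, 0, 0]
4 nonzero rows, so rank(P) = 4.
P has 5 columns; by rank–nullity, nullity = 5 − 4 = 1.

1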